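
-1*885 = -885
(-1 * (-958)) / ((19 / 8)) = 7664 / 19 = 403.37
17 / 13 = 1.31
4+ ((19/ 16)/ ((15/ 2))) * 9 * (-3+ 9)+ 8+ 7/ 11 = 4661/ 220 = 21.19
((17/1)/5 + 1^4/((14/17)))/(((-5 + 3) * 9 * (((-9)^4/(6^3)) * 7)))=-646/535815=-0.00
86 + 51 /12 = 90.25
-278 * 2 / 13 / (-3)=556 / 39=14.26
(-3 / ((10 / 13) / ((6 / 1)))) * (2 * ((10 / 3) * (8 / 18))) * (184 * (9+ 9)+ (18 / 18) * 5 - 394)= -607984 / 3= -202661.33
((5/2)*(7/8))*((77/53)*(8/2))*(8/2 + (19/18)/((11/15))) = 87955/1272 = 69.15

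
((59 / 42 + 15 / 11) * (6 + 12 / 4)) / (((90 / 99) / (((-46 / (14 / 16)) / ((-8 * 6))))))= 29417 / 980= 30.02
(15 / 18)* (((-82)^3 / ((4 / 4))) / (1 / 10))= -13784200 / 3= -4594733.33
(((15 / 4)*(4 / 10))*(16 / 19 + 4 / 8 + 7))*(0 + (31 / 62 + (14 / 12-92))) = -85907 / 76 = -1130.36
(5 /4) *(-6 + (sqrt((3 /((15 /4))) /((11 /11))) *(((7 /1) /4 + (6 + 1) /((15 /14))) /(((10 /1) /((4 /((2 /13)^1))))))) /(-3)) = -6461 *sqrt(5) /1800 - 15 /2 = -15.53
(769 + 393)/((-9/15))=-5810/3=-1936.67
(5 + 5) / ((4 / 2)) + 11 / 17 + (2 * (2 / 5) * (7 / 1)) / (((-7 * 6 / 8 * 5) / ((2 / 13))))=93056 / 16575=5.61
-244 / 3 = -81.33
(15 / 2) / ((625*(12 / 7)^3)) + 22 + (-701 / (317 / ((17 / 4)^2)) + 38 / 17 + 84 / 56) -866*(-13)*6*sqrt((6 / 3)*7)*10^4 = -11023268573 / 776016000 + 675480000*sqrt(14) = 2527414717.41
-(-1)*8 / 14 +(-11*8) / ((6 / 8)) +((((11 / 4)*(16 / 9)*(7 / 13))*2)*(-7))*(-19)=477868 / 819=583.48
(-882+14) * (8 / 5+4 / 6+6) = -107632 / 15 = -7175.47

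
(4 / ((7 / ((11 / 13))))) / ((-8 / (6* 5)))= -165 / 91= -1.81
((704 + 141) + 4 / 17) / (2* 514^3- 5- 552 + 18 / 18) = 14369 / 4617079844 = 0.00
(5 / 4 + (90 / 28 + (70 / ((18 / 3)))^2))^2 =1254930625 / 63504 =19761.44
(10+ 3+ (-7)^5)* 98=-1645812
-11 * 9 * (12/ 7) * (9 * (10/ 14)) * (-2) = 2182.04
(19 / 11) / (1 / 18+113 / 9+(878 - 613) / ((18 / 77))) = 171 / 113476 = 0.00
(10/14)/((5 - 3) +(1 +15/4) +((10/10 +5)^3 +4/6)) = 60/18767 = 0.00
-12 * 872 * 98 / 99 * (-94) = 32131456 / 33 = 973680.48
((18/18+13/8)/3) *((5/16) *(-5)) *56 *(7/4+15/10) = -15925/64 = -248.83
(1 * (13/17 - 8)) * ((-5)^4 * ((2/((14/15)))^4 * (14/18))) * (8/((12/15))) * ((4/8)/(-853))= 2162109375/4973843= 434.70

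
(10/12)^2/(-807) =-25/29052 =-0.00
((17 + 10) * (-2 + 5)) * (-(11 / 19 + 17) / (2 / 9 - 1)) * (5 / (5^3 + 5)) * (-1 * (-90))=10956870 / 1729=6337.11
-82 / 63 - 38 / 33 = -1700 / 693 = -2.45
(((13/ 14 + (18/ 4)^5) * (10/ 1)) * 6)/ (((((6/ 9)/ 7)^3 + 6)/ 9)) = 73862276355/ 444592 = 166134.96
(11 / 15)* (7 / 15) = 77 / 225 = 0.34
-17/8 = -2.12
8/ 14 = 4/ 7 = 0.57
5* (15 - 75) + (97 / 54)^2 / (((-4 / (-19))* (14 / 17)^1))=-45949693 / 163296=-281.39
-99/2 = -49.50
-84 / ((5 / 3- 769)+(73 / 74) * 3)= 18648 / 169691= 0.11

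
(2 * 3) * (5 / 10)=3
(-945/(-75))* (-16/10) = -504/25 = -20.16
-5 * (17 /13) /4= -85 /52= -1.63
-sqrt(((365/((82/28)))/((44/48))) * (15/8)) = -15 * sqrt(230461)/451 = -15.97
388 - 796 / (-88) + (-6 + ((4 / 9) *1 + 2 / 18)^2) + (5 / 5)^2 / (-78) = 4532906 / 11583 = 391.34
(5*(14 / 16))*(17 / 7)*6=255 / 4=63.75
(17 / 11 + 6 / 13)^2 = 82369 / 20449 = 4.03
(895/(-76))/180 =-0.07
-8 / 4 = -2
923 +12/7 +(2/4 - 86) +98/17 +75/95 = 3824565/4522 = 845.77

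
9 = 9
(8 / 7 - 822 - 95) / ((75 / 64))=-781.53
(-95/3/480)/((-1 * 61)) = 19/17568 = 0.00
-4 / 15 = -0.27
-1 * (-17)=17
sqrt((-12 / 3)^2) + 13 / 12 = 61 / 12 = 5.08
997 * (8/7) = 7976/7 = 1139.43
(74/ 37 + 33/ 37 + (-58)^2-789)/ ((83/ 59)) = 5627538/ 3071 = 1832.48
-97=-97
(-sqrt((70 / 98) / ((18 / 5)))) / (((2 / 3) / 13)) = -65 * sqrt(14) / 28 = -8.69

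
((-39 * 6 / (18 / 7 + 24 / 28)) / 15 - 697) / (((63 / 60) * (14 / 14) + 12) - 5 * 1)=-14031 / 161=-87.15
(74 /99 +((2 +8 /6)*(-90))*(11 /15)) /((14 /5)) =-54265 /693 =-78.30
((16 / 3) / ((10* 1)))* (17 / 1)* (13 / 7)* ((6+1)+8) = 1768 / 7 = 252.57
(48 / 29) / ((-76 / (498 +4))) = -6024 / 551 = -10.93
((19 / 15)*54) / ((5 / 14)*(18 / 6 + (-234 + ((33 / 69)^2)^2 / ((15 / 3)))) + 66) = -669939354 / 161571575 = -4.15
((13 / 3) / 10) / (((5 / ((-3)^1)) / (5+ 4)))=-2.34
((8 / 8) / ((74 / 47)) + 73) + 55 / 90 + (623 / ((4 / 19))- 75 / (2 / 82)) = -55283 / 1332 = -41.50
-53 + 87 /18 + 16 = -193 /6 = -32.17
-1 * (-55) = 55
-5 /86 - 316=-27181 /86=-316.06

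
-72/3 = -24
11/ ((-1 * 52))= -11/ 52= -0.21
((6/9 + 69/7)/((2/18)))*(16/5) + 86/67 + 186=1149916/2345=490.37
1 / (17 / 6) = 6 / 17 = 0.35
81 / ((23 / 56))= 4536 / 23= 197.22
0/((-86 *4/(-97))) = 0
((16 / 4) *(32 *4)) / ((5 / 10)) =1024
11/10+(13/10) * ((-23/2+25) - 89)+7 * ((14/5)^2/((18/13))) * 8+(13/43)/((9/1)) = 8516633/38700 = 220.07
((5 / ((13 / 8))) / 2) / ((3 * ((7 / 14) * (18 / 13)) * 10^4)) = 1 / 13500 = 0.00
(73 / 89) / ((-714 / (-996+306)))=8395 / 10591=0.79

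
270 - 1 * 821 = -551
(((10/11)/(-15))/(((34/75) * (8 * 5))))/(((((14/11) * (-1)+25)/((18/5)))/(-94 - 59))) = 9/116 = 0.08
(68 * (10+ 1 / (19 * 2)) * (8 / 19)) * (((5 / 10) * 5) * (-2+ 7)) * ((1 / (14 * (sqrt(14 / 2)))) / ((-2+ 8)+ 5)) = 647700 * sqrt(7) / 194579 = 8.81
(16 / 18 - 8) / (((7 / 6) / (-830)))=106240 / 21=5059.05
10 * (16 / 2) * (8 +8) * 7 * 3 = 26880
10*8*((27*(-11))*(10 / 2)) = -118800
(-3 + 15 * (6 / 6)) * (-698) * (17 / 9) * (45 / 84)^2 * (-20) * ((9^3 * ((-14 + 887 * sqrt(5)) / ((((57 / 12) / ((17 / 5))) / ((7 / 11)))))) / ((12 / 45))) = 222700516724.36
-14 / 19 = -0.74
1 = 1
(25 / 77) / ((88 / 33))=75 / 616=0.12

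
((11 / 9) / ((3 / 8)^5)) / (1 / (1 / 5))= 360448 / 10935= 32.96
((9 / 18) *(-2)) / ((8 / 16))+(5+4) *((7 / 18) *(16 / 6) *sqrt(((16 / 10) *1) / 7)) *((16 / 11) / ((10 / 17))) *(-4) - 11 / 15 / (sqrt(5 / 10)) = -4352 *sqrt(70) / 825 - 2 - 11 *sqrt(2) / 15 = -47.17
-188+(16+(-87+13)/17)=-2998/17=-176.35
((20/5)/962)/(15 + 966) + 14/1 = 6606056/471861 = 14.00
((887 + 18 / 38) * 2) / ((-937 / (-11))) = 370964 / 17803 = 20.84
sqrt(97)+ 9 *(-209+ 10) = -1791+ sqrt(97) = -1781.15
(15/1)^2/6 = 75/2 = 37.50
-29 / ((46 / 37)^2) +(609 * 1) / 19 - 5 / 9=12.73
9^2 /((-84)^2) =9 /784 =0.01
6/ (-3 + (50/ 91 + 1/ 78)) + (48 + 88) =177740/ 1331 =133.54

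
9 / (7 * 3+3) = 3 / 8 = 0.38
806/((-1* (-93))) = 26/3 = 8.67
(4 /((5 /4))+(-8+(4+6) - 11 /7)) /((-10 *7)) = -127 /2450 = -0.05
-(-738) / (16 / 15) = 5535 / 8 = 691.88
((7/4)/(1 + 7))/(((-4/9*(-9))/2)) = 7/64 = 0.11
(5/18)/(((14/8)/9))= 10/7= 1.43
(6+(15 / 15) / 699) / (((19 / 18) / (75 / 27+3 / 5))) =13424 / 699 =19.20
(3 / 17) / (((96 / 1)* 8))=0.00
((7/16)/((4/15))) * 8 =105/8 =13.12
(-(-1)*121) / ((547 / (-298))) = -36058 / 547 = -65.92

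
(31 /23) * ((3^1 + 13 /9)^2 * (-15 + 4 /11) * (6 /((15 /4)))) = -555520 /891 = -623.48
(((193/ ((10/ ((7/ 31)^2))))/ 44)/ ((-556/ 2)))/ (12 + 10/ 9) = -85113/ 13870843360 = -0.00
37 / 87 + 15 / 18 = 1.26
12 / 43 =0.28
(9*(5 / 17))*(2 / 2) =45 / 17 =2.65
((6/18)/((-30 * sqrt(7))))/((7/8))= -0.00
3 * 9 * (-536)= -14472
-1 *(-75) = 75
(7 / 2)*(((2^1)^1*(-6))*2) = -84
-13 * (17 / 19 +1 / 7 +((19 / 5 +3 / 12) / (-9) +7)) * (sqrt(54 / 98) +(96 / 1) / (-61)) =6297096 / 40565-787137 * sqrt(3) / 18620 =82.01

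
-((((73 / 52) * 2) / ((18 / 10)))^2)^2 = -5.92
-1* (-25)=25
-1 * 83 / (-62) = 83 / 62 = 1.34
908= 908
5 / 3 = 1.67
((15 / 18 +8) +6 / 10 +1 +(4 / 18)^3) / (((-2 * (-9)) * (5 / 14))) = 1.62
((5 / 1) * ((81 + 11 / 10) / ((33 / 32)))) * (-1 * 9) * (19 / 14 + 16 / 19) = -11526840 / 1463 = -7878.91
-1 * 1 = -1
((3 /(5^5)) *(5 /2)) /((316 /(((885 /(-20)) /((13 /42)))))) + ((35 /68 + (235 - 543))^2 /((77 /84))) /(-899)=-114.73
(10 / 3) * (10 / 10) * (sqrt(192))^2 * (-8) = -5120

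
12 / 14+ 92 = 650 / 7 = 92.86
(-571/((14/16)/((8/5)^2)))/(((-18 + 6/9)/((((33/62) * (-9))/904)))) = -4070088/7969325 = -0.51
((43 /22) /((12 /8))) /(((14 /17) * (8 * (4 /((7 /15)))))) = 731 /31680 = 0.02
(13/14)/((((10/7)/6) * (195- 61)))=39/1340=0.03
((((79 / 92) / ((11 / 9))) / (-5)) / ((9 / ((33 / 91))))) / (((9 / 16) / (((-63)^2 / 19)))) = -59724 / 28405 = -2.10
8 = 8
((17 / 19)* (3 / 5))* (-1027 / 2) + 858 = 582.33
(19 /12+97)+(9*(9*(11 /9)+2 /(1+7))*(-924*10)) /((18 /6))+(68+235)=-3737381 /12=-311448.42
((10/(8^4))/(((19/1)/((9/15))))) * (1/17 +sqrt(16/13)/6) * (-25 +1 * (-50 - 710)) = -785 * sqrt(13)/252928 - 2355/661504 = -0.01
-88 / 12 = -7.33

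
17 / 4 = 4.25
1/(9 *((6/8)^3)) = 64/243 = 0.26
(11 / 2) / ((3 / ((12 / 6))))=3.67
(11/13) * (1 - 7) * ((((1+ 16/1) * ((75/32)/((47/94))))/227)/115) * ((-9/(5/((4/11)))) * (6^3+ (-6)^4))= 1041012/67873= 15.34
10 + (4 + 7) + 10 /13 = 283 /13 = 21.77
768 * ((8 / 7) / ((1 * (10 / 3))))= 9216 / 35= 263.31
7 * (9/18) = 7/2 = 3.50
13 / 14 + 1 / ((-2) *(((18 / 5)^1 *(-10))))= 475 / 504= 0.94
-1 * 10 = -10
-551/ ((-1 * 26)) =551/ 26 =21.19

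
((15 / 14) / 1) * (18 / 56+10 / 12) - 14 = -5003 / 392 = -12.76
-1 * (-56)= 56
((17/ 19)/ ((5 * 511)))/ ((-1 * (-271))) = 17/ 13155695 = 0.00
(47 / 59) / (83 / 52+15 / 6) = 2444 / 12567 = 0.19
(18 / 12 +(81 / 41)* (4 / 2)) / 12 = 149 / 328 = 0.45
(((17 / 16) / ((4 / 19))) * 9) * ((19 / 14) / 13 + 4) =2171529 / 11648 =186.43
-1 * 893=-893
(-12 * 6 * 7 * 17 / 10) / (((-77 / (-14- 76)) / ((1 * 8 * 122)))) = -10751616 / 11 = -977419.64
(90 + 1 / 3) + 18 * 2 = 126.33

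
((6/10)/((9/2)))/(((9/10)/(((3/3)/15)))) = 4/405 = 0.01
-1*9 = -9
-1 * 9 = -9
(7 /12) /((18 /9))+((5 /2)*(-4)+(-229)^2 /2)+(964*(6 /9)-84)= 642467 /24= 26769.46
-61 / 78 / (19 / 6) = -61 / 247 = -0.25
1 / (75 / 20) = 4 / 15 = 0.27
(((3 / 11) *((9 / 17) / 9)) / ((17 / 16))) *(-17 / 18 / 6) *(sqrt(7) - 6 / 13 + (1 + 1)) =-4 *sqrt(7) / 1683 - 80 / 21879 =-0.01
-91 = -91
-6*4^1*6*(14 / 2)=-1008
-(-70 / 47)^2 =-4900 / 2209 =-2.22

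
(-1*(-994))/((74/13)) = 6461/37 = 174.62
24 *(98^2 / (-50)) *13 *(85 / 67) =-25469808 / 335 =-76029.28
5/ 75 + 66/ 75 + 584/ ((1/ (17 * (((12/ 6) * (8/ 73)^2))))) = 1310783/ 5475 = 239.41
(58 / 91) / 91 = 58 / 8281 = 0.01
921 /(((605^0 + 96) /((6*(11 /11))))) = 5526 /97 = 56.97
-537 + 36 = -501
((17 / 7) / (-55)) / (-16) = 17 / 6160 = 0.00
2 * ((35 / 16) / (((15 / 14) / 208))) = 2548 / 3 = 849.33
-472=-472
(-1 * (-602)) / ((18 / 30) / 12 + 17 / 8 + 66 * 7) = 24080 / 18567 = 1.30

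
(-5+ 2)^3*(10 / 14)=-135 / 7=-19.29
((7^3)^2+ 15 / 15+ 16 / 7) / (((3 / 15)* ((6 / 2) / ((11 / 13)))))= 165919.89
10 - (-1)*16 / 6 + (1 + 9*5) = 176 / 3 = 58.67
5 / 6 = 0.83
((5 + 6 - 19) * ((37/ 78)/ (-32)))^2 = 1369/ 97344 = 0.01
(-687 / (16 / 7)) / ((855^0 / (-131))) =629979 / 16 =39373.69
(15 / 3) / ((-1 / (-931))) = 4655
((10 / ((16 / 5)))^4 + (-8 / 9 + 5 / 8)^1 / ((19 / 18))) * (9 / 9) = 389601 / 4096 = 95.12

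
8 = 8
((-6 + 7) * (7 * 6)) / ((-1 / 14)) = -588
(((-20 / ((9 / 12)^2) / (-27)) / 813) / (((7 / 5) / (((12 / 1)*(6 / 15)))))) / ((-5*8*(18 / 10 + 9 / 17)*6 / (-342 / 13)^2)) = -1963840 / 285648363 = -0.01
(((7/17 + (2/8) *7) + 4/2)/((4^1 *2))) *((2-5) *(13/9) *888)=-136123/68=-2001.81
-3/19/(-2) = 3/38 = 0.08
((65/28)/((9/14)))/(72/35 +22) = 2275/15156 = 0.15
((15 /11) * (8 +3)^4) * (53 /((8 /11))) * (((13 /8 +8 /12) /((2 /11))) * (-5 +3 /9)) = -16431228275 /192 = -85579313.93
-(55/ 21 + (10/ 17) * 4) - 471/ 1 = -169922/ 357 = -475.97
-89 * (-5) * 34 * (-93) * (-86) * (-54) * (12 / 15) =-5227620768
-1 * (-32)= 32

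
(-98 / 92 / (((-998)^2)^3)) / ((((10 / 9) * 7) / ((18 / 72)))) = -63 / 1818030106041246837760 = -0.00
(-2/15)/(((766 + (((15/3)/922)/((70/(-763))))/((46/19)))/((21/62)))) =-593768/10070832515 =-0.00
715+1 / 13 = 9296 / 13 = 715.08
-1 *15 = -15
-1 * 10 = -10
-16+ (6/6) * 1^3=-15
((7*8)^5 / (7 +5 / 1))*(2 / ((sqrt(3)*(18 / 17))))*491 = 1149239533568*sqrt(3) / 81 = 24574583484.03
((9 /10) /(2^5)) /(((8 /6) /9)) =243 /1280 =0.19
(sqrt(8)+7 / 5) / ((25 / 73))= 511 / 125+146*sqrt(2) / 25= 12.35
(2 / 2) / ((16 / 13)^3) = 2197 / 4096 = 0.54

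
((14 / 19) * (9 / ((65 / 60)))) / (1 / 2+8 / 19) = 432 / 65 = 6.65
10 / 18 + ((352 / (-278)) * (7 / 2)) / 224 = 2681 / 5004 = 0.54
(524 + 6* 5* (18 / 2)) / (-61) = -794 / 61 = -13.02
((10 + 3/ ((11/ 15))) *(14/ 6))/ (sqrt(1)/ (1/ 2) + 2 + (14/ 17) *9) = 18445/ 6402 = 2.88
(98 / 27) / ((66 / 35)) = 1715 / 891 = 1.92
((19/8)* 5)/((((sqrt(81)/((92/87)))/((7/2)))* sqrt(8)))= 15295* sqrt(2)/12528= 1.73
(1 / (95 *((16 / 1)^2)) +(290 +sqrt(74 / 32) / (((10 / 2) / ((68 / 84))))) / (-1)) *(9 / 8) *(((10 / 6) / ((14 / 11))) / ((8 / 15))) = -3491135505 / 4358144 - 2805 *sqrt(37) / 25088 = -801.74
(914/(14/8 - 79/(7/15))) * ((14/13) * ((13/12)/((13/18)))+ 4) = -1868216/60983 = -30.64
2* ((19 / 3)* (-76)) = -2888 / 3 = -962.67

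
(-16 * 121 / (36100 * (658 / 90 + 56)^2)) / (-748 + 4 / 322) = 0.00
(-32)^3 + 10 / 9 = -294902 / 9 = -32766.89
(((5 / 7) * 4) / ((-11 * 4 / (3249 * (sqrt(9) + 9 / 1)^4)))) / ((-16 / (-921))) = -19390291920 / 77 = -251821972.99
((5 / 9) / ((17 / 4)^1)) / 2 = 10 / 153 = 0.07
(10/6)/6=5/18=0.28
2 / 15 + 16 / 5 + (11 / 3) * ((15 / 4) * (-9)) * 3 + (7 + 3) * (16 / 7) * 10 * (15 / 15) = -11705 / 84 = -139.35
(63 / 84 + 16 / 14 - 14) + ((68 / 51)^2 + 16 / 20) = -12007 / 1260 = -9.53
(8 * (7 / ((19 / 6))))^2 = 112896 / 361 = 312.73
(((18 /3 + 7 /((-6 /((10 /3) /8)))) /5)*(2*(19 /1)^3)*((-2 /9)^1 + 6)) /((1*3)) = 35399299 /1215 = 29135.23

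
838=838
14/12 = 7/6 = 1.17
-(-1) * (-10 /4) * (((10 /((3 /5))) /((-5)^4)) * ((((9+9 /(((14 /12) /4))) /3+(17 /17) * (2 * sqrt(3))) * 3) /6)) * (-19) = 10.61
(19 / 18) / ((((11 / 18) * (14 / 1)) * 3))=19 / 462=0.04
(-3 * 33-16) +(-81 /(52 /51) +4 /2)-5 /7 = -193.16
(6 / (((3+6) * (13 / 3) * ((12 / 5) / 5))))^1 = 25 / 78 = 0.32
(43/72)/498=43/35856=0.00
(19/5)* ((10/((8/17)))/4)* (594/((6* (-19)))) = -1683/16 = -105.19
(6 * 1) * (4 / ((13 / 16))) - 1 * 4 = 332 / 13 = 25.54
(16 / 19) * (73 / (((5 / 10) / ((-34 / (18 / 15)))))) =-3483.51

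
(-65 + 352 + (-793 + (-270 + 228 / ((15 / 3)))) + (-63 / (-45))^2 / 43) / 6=-121.73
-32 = -32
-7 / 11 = -0.64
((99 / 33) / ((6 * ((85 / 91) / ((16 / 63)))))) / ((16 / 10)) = 13 / 153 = 0.08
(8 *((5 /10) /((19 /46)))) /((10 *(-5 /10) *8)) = -23 /95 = -0.24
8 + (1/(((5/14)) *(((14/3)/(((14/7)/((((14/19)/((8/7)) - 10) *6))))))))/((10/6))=7.99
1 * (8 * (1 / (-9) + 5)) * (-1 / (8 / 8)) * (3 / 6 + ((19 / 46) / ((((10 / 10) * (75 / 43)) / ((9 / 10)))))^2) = -1586912822 / 74390625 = -21.33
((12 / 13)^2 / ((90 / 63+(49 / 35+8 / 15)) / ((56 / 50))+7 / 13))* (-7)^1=-592704 / 351793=-1.68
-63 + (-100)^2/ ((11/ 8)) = 79307/ 11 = 7209.73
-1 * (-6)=6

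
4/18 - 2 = -16/9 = -1.78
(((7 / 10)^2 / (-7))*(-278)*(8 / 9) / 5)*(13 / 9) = 50596 / 10125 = 5.00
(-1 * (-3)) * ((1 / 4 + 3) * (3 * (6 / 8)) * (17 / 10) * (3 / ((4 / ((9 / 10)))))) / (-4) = -161109 / 25600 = -6.29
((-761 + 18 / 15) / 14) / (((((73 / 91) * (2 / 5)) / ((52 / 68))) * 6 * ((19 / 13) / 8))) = -117.99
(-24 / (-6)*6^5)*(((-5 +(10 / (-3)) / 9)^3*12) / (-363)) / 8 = 195112000 / 9801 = 19907.36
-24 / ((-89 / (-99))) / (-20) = 594 / 445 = 1.33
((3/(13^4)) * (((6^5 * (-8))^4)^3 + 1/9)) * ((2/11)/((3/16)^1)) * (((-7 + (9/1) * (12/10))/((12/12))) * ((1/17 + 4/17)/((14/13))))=9189057306663055707605271967995324701542660722591838551146800/25882857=355024845466752596423388300000000000000000000000000000.00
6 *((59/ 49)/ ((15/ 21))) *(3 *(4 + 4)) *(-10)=-16992/ 7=-2427.43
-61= -61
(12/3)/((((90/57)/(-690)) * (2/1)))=-874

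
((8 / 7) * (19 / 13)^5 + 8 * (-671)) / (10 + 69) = -13931896976 / 205325029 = -67.85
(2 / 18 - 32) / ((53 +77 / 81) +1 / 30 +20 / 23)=-594090 / 1021921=-0.58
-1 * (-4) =4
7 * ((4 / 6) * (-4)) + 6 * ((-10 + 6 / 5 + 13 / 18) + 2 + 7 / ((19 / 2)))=-14453 / 285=-50.71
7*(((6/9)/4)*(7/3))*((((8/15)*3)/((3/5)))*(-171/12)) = -931/9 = -103.44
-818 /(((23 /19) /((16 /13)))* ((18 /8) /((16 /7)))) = -15915008 /18837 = -844.88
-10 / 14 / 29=-5 / 203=-0.02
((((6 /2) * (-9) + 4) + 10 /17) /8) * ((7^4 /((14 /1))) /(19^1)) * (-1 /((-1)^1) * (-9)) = 1176147 /5168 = 227.58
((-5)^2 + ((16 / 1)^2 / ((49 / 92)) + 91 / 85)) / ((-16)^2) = 263813 / 133280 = 1.98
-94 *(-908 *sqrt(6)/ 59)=85352 *sqrt(6)/ 59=3543.54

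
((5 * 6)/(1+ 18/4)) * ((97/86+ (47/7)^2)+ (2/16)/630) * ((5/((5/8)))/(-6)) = -6372911/18963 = -336.07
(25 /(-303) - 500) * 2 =-1000.17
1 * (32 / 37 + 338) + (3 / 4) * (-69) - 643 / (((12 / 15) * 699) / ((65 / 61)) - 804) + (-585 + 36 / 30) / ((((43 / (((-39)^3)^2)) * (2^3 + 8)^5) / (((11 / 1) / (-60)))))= 16353706177954620053 / 1892335013068800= 8642.08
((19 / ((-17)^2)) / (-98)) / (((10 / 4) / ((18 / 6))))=-57 / 70805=-0.00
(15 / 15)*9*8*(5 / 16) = 45 / 2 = 22.50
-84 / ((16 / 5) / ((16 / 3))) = -140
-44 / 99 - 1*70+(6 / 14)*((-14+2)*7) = -958 / 9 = -106.44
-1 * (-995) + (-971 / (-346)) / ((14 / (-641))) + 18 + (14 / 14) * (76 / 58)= 124436341 / 140476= 885.82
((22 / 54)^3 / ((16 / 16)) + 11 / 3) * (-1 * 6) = -147004 / 6561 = -22.41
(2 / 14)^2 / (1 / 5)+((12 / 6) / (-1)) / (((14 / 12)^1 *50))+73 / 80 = 19213 / 19600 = 0.98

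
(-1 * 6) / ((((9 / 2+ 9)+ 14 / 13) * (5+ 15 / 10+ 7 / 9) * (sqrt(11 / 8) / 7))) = -39312 * sqrt(22) / 546139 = -0.34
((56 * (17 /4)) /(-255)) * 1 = -14 /15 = -0.93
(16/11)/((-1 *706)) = -8/3883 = -0.00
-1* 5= -5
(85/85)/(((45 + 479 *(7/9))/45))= 405/3758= 0.11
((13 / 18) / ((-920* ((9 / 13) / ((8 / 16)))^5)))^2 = 23298085122481 / 979142081239115366400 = 0.00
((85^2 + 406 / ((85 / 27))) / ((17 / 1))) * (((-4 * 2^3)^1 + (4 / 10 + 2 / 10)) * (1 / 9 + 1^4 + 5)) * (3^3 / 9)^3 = -3238575747 / 1445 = -2241228.89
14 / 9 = 1.56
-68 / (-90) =34 / 45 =0.76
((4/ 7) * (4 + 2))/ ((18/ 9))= 12/ 7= 1.71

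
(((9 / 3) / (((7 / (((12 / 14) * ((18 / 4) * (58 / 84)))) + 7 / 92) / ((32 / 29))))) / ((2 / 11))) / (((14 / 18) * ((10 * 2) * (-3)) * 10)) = -163944 / 11364325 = -0.01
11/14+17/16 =207/112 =1.85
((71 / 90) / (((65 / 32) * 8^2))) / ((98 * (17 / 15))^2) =71 / 144328912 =0.00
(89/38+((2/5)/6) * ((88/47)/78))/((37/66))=26935997/6442995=4.18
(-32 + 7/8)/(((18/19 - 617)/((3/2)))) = 14193/187280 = 0.08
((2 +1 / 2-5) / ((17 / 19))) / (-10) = 19 / 68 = 0.28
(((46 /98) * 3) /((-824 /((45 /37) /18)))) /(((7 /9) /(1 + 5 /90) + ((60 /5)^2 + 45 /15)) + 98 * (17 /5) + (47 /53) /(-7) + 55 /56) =-1737075 /7247935860578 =-0.00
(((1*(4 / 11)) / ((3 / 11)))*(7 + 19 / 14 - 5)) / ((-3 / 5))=-470 / 63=-7.46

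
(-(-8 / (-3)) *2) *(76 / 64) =-19 / 3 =-6.33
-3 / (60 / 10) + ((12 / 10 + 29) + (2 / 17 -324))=-294.18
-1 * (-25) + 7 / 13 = 332 / 13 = 25.54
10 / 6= 5 / 3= 1.67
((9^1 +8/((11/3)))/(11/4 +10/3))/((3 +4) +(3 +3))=1476/10439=0.14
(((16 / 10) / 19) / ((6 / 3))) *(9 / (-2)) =-18 / 95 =-0.19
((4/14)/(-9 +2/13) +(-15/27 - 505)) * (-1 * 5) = 3662984/1449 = 2527.94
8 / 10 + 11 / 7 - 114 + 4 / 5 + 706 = 20831 / 35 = 595.17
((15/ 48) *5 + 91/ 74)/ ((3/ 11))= 10.24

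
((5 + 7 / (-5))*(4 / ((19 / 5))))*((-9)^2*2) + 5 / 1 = 11759 / 19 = 618.89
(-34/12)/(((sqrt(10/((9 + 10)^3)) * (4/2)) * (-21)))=323 * sqrt(190)/2520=1.77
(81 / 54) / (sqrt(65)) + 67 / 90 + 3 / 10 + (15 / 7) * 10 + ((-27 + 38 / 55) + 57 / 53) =-506971 / 183645 + 3 * sqrt(65) / 130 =-2.57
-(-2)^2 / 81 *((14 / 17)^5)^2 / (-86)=578509309952 / 7021706755263867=0.00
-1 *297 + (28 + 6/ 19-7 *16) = -7233/ 19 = -380.68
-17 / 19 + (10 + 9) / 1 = 344 / 19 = 18.11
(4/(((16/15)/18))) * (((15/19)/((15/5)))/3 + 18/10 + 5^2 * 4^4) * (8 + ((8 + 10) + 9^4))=54082043127/19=2846423322.47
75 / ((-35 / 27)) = -405 / 7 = -57.86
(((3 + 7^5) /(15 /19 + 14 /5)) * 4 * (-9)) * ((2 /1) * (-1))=114980400 /341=337185.92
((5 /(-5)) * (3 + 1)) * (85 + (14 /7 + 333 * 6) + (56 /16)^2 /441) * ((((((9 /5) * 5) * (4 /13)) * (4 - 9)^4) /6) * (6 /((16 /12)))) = -140739375 /13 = -10826105.77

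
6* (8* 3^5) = 11664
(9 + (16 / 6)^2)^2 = 21025 / 81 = 259.57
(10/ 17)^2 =100/ 289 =0.35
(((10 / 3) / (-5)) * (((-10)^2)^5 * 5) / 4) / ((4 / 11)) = -68750000000 / 3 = -22916666666.67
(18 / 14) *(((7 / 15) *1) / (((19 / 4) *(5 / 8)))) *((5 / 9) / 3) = 32 / 855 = 0.04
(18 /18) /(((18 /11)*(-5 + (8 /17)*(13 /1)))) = 187 /342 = 0.55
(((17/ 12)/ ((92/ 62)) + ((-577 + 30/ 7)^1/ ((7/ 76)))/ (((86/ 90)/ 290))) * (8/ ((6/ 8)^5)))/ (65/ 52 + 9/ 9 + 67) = -8989984981037056/ 9785875113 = -918669.50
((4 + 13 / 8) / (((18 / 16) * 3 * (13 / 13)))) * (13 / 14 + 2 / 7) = 85 / 42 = 2.02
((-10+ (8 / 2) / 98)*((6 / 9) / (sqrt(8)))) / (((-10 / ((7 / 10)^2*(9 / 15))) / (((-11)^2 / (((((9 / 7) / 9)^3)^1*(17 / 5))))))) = 2531683*sqrt(2) / 4250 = 842.43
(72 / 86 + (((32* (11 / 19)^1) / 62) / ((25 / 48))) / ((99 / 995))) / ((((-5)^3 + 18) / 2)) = -5017304 / 40649835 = -0.12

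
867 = 867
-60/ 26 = -30/ 13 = -2.31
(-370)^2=136900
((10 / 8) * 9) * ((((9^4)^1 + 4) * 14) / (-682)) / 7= -295425 / 1364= -216.59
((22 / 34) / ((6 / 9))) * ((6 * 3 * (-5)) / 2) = -1485 / 34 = -43.68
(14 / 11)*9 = 126 / 11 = 11.45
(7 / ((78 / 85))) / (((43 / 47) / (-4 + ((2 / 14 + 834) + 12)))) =7850175 / 1118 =7021.62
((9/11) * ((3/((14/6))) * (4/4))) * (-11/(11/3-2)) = -243/35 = -6.94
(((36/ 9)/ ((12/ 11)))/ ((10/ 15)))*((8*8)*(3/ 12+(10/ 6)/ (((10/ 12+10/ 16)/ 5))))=14696/ 7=2099.43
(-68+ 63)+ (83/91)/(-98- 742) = -382283/76440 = -5.00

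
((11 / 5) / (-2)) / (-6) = 11 / 60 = 0.18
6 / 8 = 3 / 4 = 0.75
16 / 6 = 8 / 3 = 2.67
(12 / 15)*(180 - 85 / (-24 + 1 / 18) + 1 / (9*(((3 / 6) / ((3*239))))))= 1773392 / 6465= 274.31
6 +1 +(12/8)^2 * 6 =41/2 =20.50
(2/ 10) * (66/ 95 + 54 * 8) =86.54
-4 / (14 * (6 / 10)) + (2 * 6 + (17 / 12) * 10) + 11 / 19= 20963 / 798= 26.27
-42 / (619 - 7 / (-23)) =-161 / 2374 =-0.07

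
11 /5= 2.20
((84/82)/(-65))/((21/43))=-86/2665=-0.03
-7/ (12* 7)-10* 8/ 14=-487/ 84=-5.80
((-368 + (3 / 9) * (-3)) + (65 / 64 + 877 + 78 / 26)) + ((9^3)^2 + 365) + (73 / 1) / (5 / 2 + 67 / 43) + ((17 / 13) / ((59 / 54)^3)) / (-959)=532336.00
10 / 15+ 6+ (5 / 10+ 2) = 55 / 6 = 9.17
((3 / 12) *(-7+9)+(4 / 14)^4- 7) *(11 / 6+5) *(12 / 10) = -1278421 / 24010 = -53.25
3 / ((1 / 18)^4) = 314928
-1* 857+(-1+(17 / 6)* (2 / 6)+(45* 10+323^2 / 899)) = -4709051 / 16182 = -291.01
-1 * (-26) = 26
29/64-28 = -1763/64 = -27.55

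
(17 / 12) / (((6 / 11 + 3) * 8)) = 187 / 3744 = 0.05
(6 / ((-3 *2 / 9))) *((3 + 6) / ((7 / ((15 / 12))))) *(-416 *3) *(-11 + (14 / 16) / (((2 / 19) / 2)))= 710775 / 7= 101539.29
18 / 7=2.57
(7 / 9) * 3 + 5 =22 / 3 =7.33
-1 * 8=-8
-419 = -419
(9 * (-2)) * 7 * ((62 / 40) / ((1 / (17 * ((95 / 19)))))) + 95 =-33011 / 2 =-16505.50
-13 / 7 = -1.86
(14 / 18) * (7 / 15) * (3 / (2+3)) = 0.22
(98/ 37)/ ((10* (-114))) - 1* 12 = -253129/ 21090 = -12.00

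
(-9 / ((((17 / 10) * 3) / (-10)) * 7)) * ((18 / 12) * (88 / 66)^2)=800 / 119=6.72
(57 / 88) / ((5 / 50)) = 285 / 44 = 6.48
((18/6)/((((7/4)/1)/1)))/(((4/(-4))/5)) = -60/7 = -8.57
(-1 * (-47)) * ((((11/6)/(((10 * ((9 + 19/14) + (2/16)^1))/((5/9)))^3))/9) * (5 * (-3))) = -28372960/1327041001683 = -0.00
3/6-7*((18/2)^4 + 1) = -91867/2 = -45933.50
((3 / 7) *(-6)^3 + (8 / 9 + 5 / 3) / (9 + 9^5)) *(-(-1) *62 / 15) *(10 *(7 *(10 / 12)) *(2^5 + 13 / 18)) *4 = -62888760686050 / 21526641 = -2921438.63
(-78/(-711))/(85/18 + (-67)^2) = 156/6390073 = 0.00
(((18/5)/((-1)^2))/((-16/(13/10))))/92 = -0.00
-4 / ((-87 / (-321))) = -428 / 29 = -14.76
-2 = -2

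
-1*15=-15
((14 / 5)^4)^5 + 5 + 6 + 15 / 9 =251004769899816807025478 / 286102294921875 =877325258.67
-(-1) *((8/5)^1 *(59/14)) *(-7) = -236/5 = -47.20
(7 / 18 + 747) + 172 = 16549 / 18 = 919.39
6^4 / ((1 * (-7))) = -1296 / 7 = -185.14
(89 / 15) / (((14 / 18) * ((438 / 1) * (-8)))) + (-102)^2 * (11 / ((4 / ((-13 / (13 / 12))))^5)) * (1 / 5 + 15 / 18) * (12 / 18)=-783175998617 / 40880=-19157925.60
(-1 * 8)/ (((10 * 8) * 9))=-1/ 90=-0.01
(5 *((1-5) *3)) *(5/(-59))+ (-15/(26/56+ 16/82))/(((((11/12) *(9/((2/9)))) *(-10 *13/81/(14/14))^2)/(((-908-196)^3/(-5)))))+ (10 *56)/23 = -3056231729468533732/47741397275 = -64016386.28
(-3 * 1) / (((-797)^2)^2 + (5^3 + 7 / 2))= -6 / 806980947619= -0.00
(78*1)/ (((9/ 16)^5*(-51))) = -27262976/ 1003833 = -27.16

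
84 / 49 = 12 / 7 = 1.71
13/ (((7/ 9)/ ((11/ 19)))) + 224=31079/ 133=233.68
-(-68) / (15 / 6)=136 / 5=27.20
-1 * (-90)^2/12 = -675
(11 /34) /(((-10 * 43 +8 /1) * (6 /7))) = -0.00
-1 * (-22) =22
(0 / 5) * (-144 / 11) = 0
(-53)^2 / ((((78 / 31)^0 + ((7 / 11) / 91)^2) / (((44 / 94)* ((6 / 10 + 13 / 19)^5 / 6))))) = 8538580102527119216 / 11155793221171875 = 765.39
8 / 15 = 0.53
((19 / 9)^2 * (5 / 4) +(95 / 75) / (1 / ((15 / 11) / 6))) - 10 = -14759 / 3564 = -4.14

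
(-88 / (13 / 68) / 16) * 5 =-1870 / 13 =-143.85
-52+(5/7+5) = -324/7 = -46.29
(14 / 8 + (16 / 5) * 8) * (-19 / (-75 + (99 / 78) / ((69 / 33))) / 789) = 3107507 / 351002430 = 0.01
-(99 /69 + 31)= -746 /23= -32.43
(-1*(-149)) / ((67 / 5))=745 / 67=11.12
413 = 413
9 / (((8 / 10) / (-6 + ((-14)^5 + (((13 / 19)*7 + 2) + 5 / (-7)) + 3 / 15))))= -3218874993 / 532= -6050516.90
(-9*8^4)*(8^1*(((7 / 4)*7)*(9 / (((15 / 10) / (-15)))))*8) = 2601123840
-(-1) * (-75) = -75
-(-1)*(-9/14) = -9/14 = -0.64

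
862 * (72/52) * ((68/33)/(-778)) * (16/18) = -468928/166881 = -2.81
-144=-144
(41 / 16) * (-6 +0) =-123 / 8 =-15.38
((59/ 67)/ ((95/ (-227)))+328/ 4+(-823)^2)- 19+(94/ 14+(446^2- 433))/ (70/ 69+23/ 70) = 34071422200369/ 41289755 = 825178.60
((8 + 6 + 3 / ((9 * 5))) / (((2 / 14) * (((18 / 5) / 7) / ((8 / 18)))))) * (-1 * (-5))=103390 / 243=425.47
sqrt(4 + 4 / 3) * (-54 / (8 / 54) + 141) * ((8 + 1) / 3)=-894 * sqrt(3)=-1548.45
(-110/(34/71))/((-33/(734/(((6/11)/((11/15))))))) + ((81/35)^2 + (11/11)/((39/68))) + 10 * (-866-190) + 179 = -25618918963/7309575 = -3504.84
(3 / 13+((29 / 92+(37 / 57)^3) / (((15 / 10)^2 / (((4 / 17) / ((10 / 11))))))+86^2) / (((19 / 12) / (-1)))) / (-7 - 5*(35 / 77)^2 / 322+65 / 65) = 2122804556904113698 / 2728263747316185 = 778.08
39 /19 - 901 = -17080 /19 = -898.95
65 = 65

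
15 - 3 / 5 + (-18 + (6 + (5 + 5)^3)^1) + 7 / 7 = 5017 / 5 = 1003.40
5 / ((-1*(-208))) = 5 / 208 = 0.02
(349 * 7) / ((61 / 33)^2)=714.98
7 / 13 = 0.54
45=45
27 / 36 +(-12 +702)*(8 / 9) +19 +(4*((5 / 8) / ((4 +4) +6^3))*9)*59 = 858829 / 1344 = 639.01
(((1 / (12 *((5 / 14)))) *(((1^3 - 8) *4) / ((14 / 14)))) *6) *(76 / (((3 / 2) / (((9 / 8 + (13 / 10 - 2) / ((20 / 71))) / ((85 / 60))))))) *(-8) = -1906688 / 125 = -15253.50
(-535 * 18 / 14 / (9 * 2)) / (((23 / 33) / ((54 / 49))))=-476685 / 7889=-60.42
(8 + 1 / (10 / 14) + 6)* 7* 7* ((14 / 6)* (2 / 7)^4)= 11.73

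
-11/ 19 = -0.58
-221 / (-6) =221 / 6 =36.83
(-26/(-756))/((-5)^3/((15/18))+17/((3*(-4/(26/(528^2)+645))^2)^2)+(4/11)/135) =80539720268768587284480/2990639531865143916244891525767247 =0.00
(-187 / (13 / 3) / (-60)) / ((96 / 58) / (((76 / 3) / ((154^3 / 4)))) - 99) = 9367 / 775646820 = 0.00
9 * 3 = 27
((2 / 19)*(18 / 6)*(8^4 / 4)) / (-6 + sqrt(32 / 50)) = -15360 / 247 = -62.19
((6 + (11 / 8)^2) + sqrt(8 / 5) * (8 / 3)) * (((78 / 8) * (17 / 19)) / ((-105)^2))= 884 * sqrt(10) / 1047375 + 22321 / 3575040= 0.01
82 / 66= 41 / 33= 1.24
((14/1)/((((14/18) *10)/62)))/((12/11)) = 1023/10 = 102.30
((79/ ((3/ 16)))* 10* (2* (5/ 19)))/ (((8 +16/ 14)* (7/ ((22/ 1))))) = 43450/ 57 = 762.28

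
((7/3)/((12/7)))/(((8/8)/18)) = 49/2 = 24.50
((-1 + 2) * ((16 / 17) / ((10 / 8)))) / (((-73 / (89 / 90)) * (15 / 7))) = -19936 / 4188375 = -0.00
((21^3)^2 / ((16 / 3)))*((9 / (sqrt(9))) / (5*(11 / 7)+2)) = 1801088541 / 368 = 4894262.34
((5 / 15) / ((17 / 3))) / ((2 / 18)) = 9 / 17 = 0.53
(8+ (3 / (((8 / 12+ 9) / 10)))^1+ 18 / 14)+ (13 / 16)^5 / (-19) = 50030831681 / 4044357632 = 12.37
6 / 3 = 2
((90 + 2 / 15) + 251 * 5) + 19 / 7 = 141524 / 105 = 1347.85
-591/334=-1.77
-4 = -4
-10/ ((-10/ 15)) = 15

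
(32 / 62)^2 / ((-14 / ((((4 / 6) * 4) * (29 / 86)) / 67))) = -14848 / 58141461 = -0.00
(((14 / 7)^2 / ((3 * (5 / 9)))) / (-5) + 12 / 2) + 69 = 1863 / 25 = 74.52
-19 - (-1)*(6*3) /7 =-115 /7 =-16.43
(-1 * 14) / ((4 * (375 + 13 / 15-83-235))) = -15 / 248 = -0.06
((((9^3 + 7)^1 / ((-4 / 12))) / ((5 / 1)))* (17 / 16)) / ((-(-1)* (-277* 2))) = 1173 / 1385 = 0.85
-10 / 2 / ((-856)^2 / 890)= -2225 / 366368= -0.01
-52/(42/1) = -26/21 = -1.24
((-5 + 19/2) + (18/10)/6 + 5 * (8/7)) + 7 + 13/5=704/35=20.11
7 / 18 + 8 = 151 / 18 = 8.39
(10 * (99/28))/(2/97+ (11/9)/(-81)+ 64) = 0.55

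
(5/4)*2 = 5/2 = 2.50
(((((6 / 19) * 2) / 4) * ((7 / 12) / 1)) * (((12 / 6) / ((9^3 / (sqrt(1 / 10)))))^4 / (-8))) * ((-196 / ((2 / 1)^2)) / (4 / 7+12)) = 2401 / 94444436999246400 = 0.00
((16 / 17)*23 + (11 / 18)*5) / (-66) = -7559 / 20196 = -0.37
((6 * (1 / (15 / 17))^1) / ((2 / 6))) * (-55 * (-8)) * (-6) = -53856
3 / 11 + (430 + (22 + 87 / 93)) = 154544 / 341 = 453.21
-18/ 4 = -9/ 2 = -4.50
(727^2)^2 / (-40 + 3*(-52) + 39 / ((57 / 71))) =-5307515172979 / 2801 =-1894864395.92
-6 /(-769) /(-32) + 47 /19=578231 /233776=2.47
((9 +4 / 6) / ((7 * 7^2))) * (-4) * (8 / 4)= -232 / 1029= -0.23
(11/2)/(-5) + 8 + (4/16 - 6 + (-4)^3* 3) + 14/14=-3797/20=-189.85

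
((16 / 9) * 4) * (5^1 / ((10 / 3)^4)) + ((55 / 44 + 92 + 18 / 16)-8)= 86663 / 1000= 86.66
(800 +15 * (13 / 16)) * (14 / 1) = 90965 / 8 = 11370.62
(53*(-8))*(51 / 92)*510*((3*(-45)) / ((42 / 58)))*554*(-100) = -199327166820000 / 161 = -1238056936770.19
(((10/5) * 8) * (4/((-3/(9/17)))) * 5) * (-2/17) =1920/289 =6.64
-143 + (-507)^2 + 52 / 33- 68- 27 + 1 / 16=135597073 / 528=256812.64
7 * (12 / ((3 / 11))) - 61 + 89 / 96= 23801 / 96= 247.93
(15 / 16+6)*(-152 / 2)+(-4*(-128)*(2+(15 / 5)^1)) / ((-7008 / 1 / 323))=-565231 / 876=-645.24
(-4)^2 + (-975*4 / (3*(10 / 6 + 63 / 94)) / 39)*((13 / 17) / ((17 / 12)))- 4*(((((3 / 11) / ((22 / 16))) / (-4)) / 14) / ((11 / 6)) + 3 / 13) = 170355093268 / 23067615571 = 7.39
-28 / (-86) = 14 / 43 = 0.33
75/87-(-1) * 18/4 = 311/58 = 5.36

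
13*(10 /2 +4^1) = 117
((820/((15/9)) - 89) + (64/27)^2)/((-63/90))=-2978830/5103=-583.74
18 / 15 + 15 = 81 / 5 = 16.20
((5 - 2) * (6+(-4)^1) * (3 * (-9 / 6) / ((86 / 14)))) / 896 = -27 / 5504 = -0.00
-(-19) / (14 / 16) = 152 / 7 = 21.71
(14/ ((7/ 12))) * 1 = 24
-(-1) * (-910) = -910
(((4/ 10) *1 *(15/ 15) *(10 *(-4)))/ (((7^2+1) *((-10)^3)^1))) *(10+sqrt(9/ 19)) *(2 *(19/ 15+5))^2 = 35344 *sqrt(19)/ 4453125+70688/ 140625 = 0.54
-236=-236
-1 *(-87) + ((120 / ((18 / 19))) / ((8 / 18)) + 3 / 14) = 5211 / 14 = 372.21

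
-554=-554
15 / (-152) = -0.10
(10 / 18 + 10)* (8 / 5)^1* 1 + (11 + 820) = 847.89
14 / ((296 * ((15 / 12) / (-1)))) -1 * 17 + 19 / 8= -14.66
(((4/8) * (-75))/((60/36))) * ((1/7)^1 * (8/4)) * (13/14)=-585/98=-5.97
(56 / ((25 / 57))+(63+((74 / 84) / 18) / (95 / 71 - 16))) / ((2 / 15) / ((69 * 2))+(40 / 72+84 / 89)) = 7679411094079 / 60425552880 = 127.09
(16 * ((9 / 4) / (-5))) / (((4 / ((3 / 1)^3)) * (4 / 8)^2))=-972 / 5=-194.40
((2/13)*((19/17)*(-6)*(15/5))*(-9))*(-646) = -17994.46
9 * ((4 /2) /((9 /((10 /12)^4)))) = 625 /648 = 0.96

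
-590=-590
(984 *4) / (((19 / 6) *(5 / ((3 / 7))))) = 70848 / 665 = 106.54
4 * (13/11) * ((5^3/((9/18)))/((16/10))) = 8125/11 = 738.64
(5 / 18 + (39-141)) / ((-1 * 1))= 1831 / 18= 101.72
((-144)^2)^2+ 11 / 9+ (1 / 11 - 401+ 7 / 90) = 47297942603 / 110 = 429981296.39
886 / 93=9.53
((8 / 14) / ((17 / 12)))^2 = 0.16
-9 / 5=-1.80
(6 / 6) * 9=9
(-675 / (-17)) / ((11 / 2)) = 1350 / 187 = 7.22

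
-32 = -32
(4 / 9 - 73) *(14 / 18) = -56.43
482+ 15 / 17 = 8209 / 17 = 482.88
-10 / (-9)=10 / 9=1.11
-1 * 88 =-88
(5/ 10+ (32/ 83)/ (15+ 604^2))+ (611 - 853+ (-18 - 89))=-21105838117/ 60561946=-348.50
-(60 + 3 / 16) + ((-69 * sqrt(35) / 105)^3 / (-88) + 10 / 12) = -2849 / 48 + 12167 * sqrt(35) / 107800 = -58.69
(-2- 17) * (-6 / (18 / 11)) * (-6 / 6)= -209 / 3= -69.67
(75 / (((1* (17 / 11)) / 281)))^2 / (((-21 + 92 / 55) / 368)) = -1087754891850000 / 307207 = -3540788106.55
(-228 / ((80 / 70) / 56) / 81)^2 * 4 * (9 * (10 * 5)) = 2773635200 / 81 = 34242409.88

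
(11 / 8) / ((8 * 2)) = 11 / 128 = 0.09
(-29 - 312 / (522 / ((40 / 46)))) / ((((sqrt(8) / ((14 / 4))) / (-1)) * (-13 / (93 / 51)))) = -12817973 * sqrt(2) / 3537768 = -5.12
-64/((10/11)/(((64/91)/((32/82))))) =-57728/455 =-126.87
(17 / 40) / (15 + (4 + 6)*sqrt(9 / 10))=17 / 360 - 17*sqrt(10) / 1800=0.02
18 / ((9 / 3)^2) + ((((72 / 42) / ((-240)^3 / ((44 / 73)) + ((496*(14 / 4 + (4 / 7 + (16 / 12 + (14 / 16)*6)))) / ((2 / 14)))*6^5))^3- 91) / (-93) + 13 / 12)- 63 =-866623916796660092787156232301 / 14703949694337858814906368000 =-58.94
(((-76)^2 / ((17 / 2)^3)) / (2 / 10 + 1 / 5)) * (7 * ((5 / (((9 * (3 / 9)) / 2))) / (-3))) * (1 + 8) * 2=-16172800 / 4913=-3291.84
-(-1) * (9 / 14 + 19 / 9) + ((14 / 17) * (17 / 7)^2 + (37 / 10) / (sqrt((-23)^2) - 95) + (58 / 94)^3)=582668669 / 74752560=7.79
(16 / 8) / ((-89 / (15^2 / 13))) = -450 / 1157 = -0.39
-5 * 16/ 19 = -80/ 19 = -4.21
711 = 711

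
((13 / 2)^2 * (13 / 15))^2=4826809 / 3600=1340.78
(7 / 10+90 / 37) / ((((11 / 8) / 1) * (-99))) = -4636 / 201465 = -0.02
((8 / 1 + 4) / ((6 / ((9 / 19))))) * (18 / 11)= 324 / 209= 1.55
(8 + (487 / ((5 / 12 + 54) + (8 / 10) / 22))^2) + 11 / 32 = 3650806454307 / 41331575072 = 88.33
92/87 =1.06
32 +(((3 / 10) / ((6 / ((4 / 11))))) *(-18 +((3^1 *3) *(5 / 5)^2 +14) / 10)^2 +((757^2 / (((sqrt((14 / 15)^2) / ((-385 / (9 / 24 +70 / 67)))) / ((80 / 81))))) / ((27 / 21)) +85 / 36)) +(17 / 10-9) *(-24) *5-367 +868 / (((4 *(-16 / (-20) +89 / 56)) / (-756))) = -7255812750328203526 / 56702014875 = -127963931.55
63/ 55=1.15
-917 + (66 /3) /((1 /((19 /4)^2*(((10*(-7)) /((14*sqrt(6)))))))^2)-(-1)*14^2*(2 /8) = 35171651 /768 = 45796.42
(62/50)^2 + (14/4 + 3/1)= 10047/1250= 8.04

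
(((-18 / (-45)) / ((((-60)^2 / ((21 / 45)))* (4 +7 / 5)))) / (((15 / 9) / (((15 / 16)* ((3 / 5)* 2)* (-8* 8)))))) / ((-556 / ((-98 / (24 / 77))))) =-26411 / 112590000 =-0.00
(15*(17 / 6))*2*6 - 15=495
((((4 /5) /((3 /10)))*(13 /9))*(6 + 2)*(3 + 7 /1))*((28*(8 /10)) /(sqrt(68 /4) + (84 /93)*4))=-647069696 /102411 + 179099648*sqrt(17) /102411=892.26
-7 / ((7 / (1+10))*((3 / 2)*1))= -22 / 3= -7.33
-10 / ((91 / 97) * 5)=-194 / 91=-2.13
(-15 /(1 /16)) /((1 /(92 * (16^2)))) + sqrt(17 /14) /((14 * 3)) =-5652480 + sqrt(238) /588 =-5652479.97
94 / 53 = 1.77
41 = 41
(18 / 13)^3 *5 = 29160 / 2197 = 13.27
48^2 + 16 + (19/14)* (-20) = 2292.86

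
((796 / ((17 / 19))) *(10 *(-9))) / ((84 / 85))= -567150 / 7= -81021.43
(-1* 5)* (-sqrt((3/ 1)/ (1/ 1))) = 5* sqrt(3) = 8.66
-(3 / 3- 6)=5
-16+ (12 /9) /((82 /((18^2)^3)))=22674160 /41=553028.29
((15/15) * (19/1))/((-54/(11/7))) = -209/378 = -0.55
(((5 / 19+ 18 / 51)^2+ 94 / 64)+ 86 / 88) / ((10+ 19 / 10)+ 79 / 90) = 0.22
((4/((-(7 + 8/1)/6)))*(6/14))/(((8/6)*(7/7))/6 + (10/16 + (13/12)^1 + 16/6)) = -1728/11585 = -0.15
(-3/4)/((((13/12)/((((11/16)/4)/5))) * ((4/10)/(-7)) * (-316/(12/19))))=-2079/2497664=-0.00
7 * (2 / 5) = 14 / 5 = 2.80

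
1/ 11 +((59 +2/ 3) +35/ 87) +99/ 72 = 157037/ 2552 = 61.53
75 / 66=25 / 22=1.14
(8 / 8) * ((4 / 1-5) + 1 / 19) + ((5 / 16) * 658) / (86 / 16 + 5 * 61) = -13439 / 47177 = -0.28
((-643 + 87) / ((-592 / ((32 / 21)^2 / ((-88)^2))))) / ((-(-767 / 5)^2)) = -13900 / 1161492505173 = -0.00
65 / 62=1.05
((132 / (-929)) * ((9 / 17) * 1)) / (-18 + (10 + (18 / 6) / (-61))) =72468 / 7754363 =0.01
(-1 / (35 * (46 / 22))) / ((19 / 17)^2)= -3179 / 290605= -0.01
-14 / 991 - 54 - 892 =-937500 / 991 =-946.01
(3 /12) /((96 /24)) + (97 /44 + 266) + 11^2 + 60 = 79071 /176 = 449.27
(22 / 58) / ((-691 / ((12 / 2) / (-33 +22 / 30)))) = 45 / 440858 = 0.00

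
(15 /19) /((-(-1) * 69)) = 5 /437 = 0.01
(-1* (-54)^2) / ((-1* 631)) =2916 / 631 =4.62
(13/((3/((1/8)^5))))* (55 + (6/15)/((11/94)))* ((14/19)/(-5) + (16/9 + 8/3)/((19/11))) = 1604239/85606400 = 0.02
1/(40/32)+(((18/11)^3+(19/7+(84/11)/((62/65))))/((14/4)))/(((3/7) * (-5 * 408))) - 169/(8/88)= -1642301255897/883810620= -1858.20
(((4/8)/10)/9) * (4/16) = 1/720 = 0.00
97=97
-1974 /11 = -179.45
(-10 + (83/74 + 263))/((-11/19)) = -357295/814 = -438.94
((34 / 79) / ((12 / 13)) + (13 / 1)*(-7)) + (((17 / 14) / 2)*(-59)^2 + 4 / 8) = 2023.43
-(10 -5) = -5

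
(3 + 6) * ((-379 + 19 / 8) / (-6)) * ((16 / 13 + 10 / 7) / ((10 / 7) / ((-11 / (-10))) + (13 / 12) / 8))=144370908 / 137813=1047.59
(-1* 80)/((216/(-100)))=1000/27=37.04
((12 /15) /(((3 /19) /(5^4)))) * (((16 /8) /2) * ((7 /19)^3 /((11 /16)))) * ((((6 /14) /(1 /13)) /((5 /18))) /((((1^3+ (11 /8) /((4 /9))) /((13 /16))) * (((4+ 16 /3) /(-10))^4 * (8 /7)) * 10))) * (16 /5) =1232010000 /3641407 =338.33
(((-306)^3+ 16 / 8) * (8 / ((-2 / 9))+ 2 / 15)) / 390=7707553166 / 2925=2635060.91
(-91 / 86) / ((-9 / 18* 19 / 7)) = 0.78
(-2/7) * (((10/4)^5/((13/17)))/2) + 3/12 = -52397/2912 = -17.99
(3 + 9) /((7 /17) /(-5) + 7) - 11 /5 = -114 /245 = -0.47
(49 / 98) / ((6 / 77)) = 77 / 12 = 6.42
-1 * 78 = -78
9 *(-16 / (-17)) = 8.47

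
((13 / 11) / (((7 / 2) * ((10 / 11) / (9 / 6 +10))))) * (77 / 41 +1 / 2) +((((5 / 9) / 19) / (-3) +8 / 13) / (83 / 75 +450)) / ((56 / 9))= 194900286797 / 19187100296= 10.16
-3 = -3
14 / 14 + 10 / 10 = 2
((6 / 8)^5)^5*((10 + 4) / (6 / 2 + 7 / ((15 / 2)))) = 0.00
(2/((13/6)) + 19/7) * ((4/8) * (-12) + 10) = 1324/91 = 14.55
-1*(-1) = 1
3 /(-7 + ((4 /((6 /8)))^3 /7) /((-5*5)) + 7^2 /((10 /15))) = 28350 /620233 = 0.05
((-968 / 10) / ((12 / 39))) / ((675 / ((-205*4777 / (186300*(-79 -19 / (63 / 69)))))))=-2156581427 / 87859080000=-0.02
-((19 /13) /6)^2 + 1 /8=799 /12168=0.07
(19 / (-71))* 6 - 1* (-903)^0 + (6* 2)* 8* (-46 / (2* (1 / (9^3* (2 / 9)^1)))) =-25396601 / 71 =-357698.61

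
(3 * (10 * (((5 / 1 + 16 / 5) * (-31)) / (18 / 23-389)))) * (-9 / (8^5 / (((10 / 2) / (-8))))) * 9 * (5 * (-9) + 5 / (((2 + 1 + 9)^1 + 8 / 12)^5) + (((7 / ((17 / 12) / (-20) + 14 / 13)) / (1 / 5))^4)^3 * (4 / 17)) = 32366765352064486274272331010172867557849490056176896957436407535847902631825 / 1442698041125694617883260726184225094566296033187403176869888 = 22434885491914618.82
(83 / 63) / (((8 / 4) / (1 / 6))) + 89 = 67367 / 756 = 89.11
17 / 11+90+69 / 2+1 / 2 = 1392 / 11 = 126.55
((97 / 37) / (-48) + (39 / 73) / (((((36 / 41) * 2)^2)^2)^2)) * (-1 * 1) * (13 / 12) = 411744271984168019 / 7802693488679583744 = 0.05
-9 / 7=-1.29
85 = 85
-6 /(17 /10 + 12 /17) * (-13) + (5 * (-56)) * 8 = -902900 /409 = -2207.58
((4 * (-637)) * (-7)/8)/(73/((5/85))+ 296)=4459/3074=1.45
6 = 6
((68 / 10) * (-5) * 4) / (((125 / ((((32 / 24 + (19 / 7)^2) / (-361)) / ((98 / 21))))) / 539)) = 956692 / 315875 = 3.03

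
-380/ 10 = -38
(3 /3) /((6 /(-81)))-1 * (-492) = 957 /2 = 478.50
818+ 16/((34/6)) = 13954/17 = 820.82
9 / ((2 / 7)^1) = 63 / 2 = 31.50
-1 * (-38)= 38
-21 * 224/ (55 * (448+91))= -0.16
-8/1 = -8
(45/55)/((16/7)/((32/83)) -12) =-126/935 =-0.13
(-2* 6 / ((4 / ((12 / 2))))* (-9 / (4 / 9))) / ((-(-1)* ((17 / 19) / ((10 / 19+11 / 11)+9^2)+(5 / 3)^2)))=5143824 / 39353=130.71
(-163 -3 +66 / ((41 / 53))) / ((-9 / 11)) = 36388 / 369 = 98.61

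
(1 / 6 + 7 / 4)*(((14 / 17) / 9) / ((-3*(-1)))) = 161 / 2754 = 0.06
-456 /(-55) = 456 /55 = 8.29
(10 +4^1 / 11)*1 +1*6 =180 / 11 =16.36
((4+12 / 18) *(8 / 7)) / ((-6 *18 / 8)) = -32 / 81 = -0.40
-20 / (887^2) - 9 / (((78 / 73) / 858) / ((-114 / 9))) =72022407778 / 786769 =91542.00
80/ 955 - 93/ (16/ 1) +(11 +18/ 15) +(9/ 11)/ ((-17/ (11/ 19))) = 31801043/ 4935440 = 6.44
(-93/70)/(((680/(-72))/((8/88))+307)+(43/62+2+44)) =-25947/4878685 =-0.01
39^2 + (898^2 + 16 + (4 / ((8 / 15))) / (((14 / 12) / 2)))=5655677 / 7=807953.86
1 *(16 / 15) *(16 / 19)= 256 / 285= 0.90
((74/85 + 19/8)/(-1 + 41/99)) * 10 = -218493/3944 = -55.40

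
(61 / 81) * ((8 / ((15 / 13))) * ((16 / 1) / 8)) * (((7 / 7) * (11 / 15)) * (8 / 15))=4.08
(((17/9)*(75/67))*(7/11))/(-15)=-595/6633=-0.09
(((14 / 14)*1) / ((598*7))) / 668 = 1 / 2796248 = 0.00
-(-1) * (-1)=-1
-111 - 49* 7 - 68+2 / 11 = -5740 / 11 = -521.82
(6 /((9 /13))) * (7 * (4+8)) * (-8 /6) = -2912 /3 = -970.67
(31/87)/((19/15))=155/551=0.28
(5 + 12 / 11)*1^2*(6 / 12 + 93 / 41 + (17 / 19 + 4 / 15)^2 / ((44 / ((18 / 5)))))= 3925165721 / 223865125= 17.53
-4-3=-7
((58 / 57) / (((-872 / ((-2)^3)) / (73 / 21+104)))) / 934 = 65453 / 60930891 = 0.00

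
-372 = -372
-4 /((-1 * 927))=4 /927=0.00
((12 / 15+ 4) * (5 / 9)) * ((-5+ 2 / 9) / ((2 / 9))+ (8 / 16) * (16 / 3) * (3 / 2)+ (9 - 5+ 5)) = -68 / 3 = -22.67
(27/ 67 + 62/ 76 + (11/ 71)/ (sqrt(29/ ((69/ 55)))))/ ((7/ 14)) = 2 * sqrt(110055)/ 10295 + 3103/ 1273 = 2.50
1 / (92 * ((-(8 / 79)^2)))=-6241 / 5888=-1.06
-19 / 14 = -1.36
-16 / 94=-8 / 47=-0.17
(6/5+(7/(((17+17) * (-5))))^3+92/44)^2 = 31629493873967929/2920645849000000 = 10.83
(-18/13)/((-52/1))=9/338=0.03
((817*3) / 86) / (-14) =-57 / 28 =-2.04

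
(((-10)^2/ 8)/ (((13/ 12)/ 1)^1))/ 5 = 30/ 13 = 2.31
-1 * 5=-5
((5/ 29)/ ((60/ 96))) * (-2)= -16/ 29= -0.55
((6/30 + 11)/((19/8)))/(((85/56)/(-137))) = -3437056/8075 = -425.64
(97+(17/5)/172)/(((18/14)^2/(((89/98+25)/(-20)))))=-211846543/2786400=-76.03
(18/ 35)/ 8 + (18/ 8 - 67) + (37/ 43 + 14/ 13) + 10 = -1032021/ 19565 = -52.75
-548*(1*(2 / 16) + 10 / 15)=-2603 / 6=-433.83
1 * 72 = 72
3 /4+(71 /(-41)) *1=-161 /164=-0.98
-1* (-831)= 831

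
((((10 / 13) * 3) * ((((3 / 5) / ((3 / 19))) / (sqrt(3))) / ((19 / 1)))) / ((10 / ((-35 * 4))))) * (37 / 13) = -1036 * sqrt(3) / 169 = -10.62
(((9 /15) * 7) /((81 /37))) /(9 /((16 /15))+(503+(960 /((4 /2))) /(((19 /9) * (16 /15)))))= 78736 /29737395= 0.00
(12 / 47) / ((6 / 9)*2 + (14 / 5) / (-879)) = 26370 / 137381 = 0.19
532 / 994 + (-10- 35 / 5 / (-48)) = -31759 / 3408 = -9.32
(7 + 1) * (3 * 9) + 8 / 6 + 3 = 661 / 3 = 220.33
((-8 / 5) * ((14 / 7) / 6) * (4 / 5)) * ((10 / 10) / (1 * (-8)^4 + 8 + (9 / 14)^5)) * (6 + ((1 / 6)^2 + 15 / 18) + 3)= -305484032 / 297983980575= -0.00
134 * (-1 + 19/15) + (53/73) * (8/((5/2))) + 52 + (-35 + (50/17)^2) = 20160443/316455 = 63.71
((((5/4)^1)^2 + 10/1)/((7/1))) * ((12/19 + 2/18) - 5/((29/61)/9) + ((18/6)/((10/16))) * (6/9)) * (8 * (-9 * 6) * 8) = 1997303808/3857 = 517838.68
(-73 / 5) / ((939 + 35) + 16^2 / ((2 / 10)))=-73 / 11270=-0.01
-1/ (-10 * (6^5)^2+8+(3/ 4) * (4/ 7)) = 7/ 4232632261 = 0.00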